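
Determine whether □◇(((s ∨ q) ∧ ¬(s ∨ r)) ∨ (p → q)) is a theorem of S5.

Tableau for the negation ¬□◇(((s ∨ q) ∧ ¬(s ∨ r)) ∨ (p → q)):
1. ¬□◇(((s ∨ q) ∧ ¬(s ∨ r)) ∨ (p → q)), w0
2. ¬◇(((s ∨ q) ∧ ¬(s ∨ r)) ∨ (p → q)), w1
3. ¬(((s ∨ q) ∧ ¬(s ∨ r)) ∨ (p → q)), w0
4. ¬((s ∨ q) ∧ ¬(s ∨ r)), w0
5. ¬(p → q), w0
6. p, w0
7. ¬q, w0
8. ¬(((s ∨ q) ∧ ¬(s ∨ r)) ∨ (p → q)), w1
9. ¬((s ∨ q) ∧ ¬(s ∨ r)), w1
10. ¬(p → q), w1
11. p, w1
12. ¬q, w1
13. s ∨ r, w0
14. s ∨ r, w1
15. r, w0
16. r, w1
Accessibility: w0Rw0, w0Rw1, w1Rw0, w1Rw1
The negation has an open branch (countermodel exists).

No, not valid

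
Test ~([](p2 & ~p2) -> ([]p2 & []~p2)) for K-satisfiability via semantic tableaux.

1. ~([](p2 & ~p2) -> ([]p2 & []~p2)), u
2. [](p2 & ~p2), u
3. ~([]p2 & []~p2), u
4. ~[]~p2, u
5. p2, v
6. p2 & ~p2, v
7. ~p2, v
Accessibility: uRv
Branch closes: p2 and ~p2 both at v.
(One branch shown.) All branches close.

No, unsatisfiable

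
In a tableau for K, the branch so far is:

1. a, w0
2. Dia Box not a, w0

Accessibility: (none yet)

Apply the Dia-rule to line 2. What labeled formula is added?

a fresh world w1 with w0Rw1, and Box not a at w1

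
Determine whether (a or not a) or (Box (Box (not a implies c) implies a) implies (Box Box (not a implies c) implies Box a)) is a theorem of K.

Tableau for the negation not ((a or not a) or (Box (Box (not a implies c) implies a) implies (Box Box (not a implies c) implies Box a))):
1. not ((a or not a) or (Box (Box (not a implies c) implies a) implies (Box Box (not a implies c) implies Box a))), w0
2. not (a or not a), w0   [neg-or-rule on 1]
3. not (Box (Box (not a implies c) implies a) implies (Box Box (not a implies c) implies Box a)), w0   [neg-or-rule on 1]
4. not a, w0   [neg-or-rule on 2]
5. a, w0   [neg-or-rule on 2]
Branch closes: a and not a both at w0.
All branches of the negation close; one closing branch shown above.

Valid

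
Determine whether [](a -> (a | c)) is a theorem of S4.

Tableau for the negation ~[](a -> (a | c)):
1. ~[](a -> (a | c)), 0
2. ~(a -> (a | c)), 1
3. a, 1
4. ~(a | c), 1
5. ~a, 1
6. ~c, 1
Accessibility: 0R0, 0R1, 1R1
Branch closes: a and ~a both at 1.
Every branch of the negation's tableau closes; the branch above is one of them.

Yes, valid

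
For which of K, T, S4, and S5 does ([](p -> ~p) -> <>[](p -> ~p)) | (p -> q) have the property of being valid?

T, S4, S5

T-tableau for the negation ~(([](p -> ~p) -> <>[](p -> ~p)) | (p -> q)):
1. ~(([](p -> ~p) -> <>[](p -> ~p)) | (p -> q)), 0
2. ~([](p -> ~p) -> <>[](p -> ~p)), 0   [~|-rule on 1]
3. ~(p -> q), 0   [~|-rule on 1]
4. [](p -> ~p), 0   [~->-rule on 2]
5. ~<>[](p -> ~p), 0   [~->-rule on 2]
6. p, 0   [~->-rule on 3]
7. ~q, 0   [~->-rule on 3]
8. p -> ~p, 0   [[]-rule on 4 via 0R0]
9. ~[](p -> ~p), 0   [~<>-rule on 5 via 0R0]
10. ~p, 0   [->-rule on 8 (branches; this branch)]
Accessibility: 0R0
Branch closes: p and ~p both at 0.
Every branch closes (one shown): valid in T, hence also in S4, S5 (every theorem of T is a theorem of S4 and S5).
K-tableau for the negation ~(([](p -> ~p) -> <>[](p -> ~p)) | (p -> q)):
1. ~(([](p -> ~p) -> <>[](p -> ~p)) | (p -> q)), 0
2. ~([](p -> ~p) -> <>[](p -> ~p)), 0   [~|-rule on 1]
3. ~(p -> q), 0   [~|-rule on 1]
4. [](p -> ~p), 0   [~->-rule on 2]
5. ~<>[](p -> ~p), 0   [~->-rule on 2]
6. p, 0   [~->-rule on 3]
7. ~q, 0   [~->-rule on 3]
Complete open branch: countermodel on a K-frame, so not valid in K.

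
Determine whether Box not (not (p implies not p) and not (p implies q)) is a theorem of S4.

Tableau for the negation not Box not (not (p implies not p) and not (p implies q)):
1. not Box not (not (p implies not p) and not (p implies q)), w0
2. not (p implies not p) and not (p implies q), w1   [neg-Box-rule on 1: fresh world w1, w0Rw1]
3. not (p implies not p), w1   [and-rule on 2]
4. not (p implies q), w1   [and-rule on 2]
5. p, w1   [neg-implies-rule on 3]
6. not q, w1   [neg-implies-rule on 4]
Accessibility: w0Rw0, w0Rw1, w1Rw1
The negation has an open branch (countermodel exists).

No, not valid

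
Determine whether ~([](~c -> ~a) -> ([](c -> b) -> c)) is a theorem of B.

Tableau for the negation [](~c -> ~a) -> ([](c -> b) -> c):
1. [](~c -> ~a) -> ([](c -> b) -> c), w0
2. [](c -> b) -> c, w0   [->-rule on 1 (branches; this branch)]
3. c, w0   [->-rule on 2 (branches; this branch)]
Accessibility: w0Rw0
The negation has an open branch (countermodel exists).

Not valid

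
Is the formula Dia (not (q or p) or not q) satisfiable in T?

Satisfiable (open branch found)

1. Dia (not (q or p) or not q), u
2. not (q or p) or not q, v
3. not q, v
Accessibility: uRu, uRv, vRv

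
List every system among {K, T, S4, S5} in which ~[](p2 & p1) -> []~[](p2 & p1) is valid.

S4-tableau for the negation ~(~[](p2 & p1) -> []~[](p2 & p1)):
1. ~(~[](p2 & p1) -> []~[](p2 & p1)), u
2. ~[](p2 & p1), u
3. ~[]~[](p2 & p1), u
4. ~(p2 & p1), v
5. ~p1, v
6. [](p2 & p1), w
7. p2 & p1, w
8. p2, w
9. p1, w
Accessibility: uRu, uRv, uRw, vRv, wRw
Complete open branch: countermodel on an S4-frame, so not valid in S4, nor in K, T (the same frame is also a K-frame and a T-frame).
S5-tableau for the negation ~(~[](p2 & p1) -> []~[](p2 & p1)):
1. ~(~[](p2 & p1) -> []~[](p2 & p1)), u
2. ~[](p2 & p1), u
3. ~[]~[](p2 & p1), u
4. ~(p2 & p1), v
5. ~p1, v
6. [](p2 & p1), w
7. p2 & p1, u
8. p2, u
9. p1, u
10. p2 & p1, v
11. p2, v
12. p1, v
Accessibility: uRu, uRv, uRw, vRu, vRv, vRw, wRu, wRv, wRw
Branch closes: p1 and ~p1 both at v.
Every branch closes (one shown): valid in S5.

S5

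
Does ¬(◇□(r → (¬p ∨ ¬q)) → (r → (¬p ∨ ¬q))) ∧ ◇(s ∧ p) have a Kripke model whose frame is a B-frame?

No, unsatisfiable

1. ¬(◇□(r → (¬p ∨ ¬q)) → (r → (¬p ∨ ¬q))) ∧ ◇(s ∧ p), u
2. ¬(◇□(r → (¬p ∨ ¬q)) → (r → (¬p ∨ ¬q))), u
3. ◇(s ∧ p), u
4. ◇□(r → (¬p ∨ ¬q)), u
5. ¬(r → (¬p ∨ ¬q)), u
6. r, u
7. ¬(¬p ∨ ¬q), u
8. p, u
9. q, u
10. s ∧ p, v
11. s, v
12. p, v
13. □(r → (¬p ∨ ¬q)), w
14. r → (¬p ∨ ¬q), u
15. r → (¬p ∨ ¬q), w
16. ¬p ∨ ¬q, u
17. ¬p ∨ ¬q, w
18. ¬q, u
Accessibility: uRu, uRv, uRw, vRu, vRv, wRu, wRw
Branch closes: q and ¬q both at u.
Every branch closes; the branch above is one of them.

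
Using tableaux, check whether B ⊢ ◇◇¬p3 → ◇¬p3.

Tableau for the negation ¬(◇◇¬p3 → ◇¬p3):
1. ¬(◇◇¬p3 → ◇¬p3), 0
2. ◇◇¬p3, 0   [¬→-rule on 1]
3. ¬◇¬p3, 0   [¬→-rule on 1]
4. p3, 0   [¬◇-rule on 3 via 0R0]
5. ◇¬p3, 1   [◇-rule on 2: fresh world 1, 0R1]
6. p3, 1   [¬◇-rule on 3 via 0R1]
7. ¬p3, 2   [◇-rule on 5: fresh world 2, 1R2]
Accessibility: 0R0, 0R1, 1R0, 1R1, 1R2, 2R1, 2R2
The negation has an open branch (countermodel exists).

No, not valid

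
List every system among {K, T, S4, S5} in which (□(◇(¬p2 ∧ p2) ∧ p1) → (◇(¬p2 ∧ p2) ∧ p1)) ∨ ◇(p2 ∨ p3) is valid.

K-tableau for the negation ¬((□(◇(¬p2 ∧ p2) ∧ p1) → (◇(¬p2 ∧ p2) ∧ p1)) ∨ ◇(p2 ∨ p3)):
1. ¬((□(◇(¬p2 ∧ p2) ∧ p1) → (◇(¬p2 ∧ p2) ∧ p1)) ∨ ◇(p2 ∨ p3)), 0
2. ¬(□(◇(¬p2 ∧ p2) ∧ p1) → (◇(¬p2 ∧ p2) ∧ p1)), 0   [¬∨-rule on 1]
3. ¬◇(p2 ∨ p3), 0   [¬∨-rule on 1]
4. □(◇(¬p2 ∧ p2) ∧ p1), 0   [¬→-rule on 2]
5. ¬(◇(¬p2 ∧ p2) ∧ p1), 0   [¬→-rule on 2]
6. ¬p1, 0   [¬∧-rule on 5 (branches; this branch)]
Complete open branch: countermodel on a K-frame, so not valid in K.
T-tableau for the negation ¬((□(◇(¬p2 ∧ p2) ∧ p1) → (◇(¬p2 ∧ p2) ∧ p1)) ∨ ◇(p2 ∨ p3)):
1. ¬((□(◇(¬p2 ∧ p2) ∧ p1) → (◇(¬p2 ∧ p2) ∧ p1)) ∨ ◇(p2 ∨ p3)), 0
2. ¬(□(◇(¬p2 ∧ p2) ∧ p1) → (◇(¬p2 ∧ p2) ∧ p1)), 0   [¬∨-rule on 1]
3. ¬◇(p2 ∨ p3), 0   [¬∨-rule on 1]
4. □(◇(¬p2 ∧ p2) ∧ p1), 0   [¬→-rule on 2]
5. ¬(◇(¬p2 ∧ p2) ∧ p1), 0   [¬→-rule on 2]
6. ¬(p2 ∨ p3), 0   [¬◇-rule on 3 via 0R0]
7. ¬p2, 0   [¬∨-rule on 6]
8. ¬p3, 0   [¬∨-rule on 6]
9. ◇(¬p2 ∧ p2) ∧ p1, 0   [□-rule on 4 via 0R0]
10. ◇(¬p2 ∧ p2), 0   [∧-rule on 9]
11. p1, 0   [∧-rule on 9]
12. ¬◇(¬p2 ∧ p2), 0   [¬∧-rule on 5 (branches; this branch)]
13. ¬(¬p2 ∧ p2), 0   [¬◇-rule on 12 via 0R0]
14. ¬p2 ∧ p2, 1   [◇-rule on 10: fresh world 1, 0R1]
15. ¬p2, 1   [∧-rule on 14]
16. p2, 1   [∧-rule on 14]
Accessibility: 0R0, 0R1, 1R1
Branch closes: p2 and ¬p2 both at 1.
Every branch closes (one shown): valid in T, hence also in S4, S5 (every theorem of T is a theorem of S4 and S5).

T, S4, S5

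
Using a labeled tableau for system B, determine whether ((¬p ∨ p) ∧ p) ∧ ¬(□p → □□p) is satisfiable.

1. ((¬p ∨ p) ∧ p) ∧ ¬(□p → □□p), w0
2. (¬p ∨ p) ∧ p, w0
3. ¬(□p → □□p), w0
4. ¬p ∨ p, w0
5. p, w0
6. □p, w0
7. ¬□□p, w0
8. ¬□p, w1
9. p, w1
10. ¬p, w2
Accessibility: w0Rw0, w0Rw1, w1Rw0, w1Rw1, w1Rw2, w2Rw1, w2Rw2

Satisfiable (open branch found)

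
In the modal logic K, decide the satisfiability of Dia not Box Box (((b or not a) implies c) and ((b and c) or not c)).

Satisfiable

1. Dia not Box Box (((b or not a) implies c) and ((b and c) or not c)), 0
2. not Box Box (((b or not a) implies c) and ((b and c) or not c)), 1
3. not Box (((b or not a) implies c) and ((b and c) or not c)), 2
4. not (((b or not a) implies c) and ((b and c) or not c)), 3
5. not ((b and c) or not c), 3
6. not (b and c), 3
7. c, 3
8. not b, 3
Accessibility: 0R1, 1R2, 2R3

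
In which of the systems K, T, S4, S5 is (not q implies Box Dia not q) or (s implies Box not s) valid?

S4-tableau for the negation not ((not q implies Box Dia not q) or (s implies Box not s)):
1. not ((not q implies Box Dia not q) or (s implies Box not s)), w0
2. not (not q implies Box Dia not q), w0   [neg-or-rule on 1]
3. not (s implies Box not s), w0   [neg-or-rule on 1]
4. not q, w0   [neg-implies-rule on 2]
5. not Box Dia not q, w0   [neg-implies-rule on 2]
6. s, w0   [neg-implies-rule on 3]
7. not Box not s, w0   [neg-implies-rule on 3]
8. not Dia not q, w1   [neg-Box-rule on 5: fresh world w1, w0Rw1]
9. q, w1   [neg-Dia-rule on 8 via w1Rw1]
10. s, w2   [neg-Box-rule on 7: fresh world w2, w0Rw2]
Accessibility: w0Rw0, w0Rw1, w0Rw2, w1Rw1, w2Rw2
Complete open branch: countermodel on an S4-frame, so not valid in S4, nor in K, T (the same frame is also a K-frame and a T-frame).
S5-tableau for the negation not ((not q implies Box Dia not q) or (s implies Box not s)):
1. not ((not q implies Box Dia not q) or (s implies Box not s)), w0
2. not (not q implies Box Dia not q), w0   [neg-or-rule on 1]
3. not (s implies Box not s), w0   [neg-or-rule on 1]
4. not q, w0   [neg-implies-rule on 2]
5. not Box Dia not q, w0   [neg-implies-rule on 2]
6. s, w0   [neg-implies-rule on 3]
7. not Box not s, w0   [neg-implies-rule on 3]
8. not Dia not q, w1   [neg-Box-rule on 5: fresh world w1, w0Rw1]
9. q, w0   [neg-Dia-rule on 8 via w1Rw0]
Accessibility: w0Rw0, w0Rw1, w1Rw0, w1Rw1
Branch closes: q and not q both at w0.
Every branch closes (one shown): valid in S5.

S5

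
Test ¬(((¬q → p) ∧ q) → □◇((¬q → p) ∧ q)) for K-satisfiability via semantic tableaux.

Satisfiable

1. ¬(((¬q → p) ∧ q) → □◇((¬q → p) ∧ q)), u
2. (¬q → p) ∧ q, u
3. ¬□◇((¬q → p) ∧ q), u
4. ¬q → p, u
5. q, u
6. p, u
7. ¬◇((¬q → p) ∧ q), v
Accessibility: uRv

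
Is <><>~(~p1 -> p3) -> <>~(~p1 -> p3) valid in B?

No, not valid

Tableau for the negation ~(<><>~(~p1 -> p3) -> <>~(~p1 -> p3)):
1. ~(<><>~(~p1 -> p3) -> <>~(~p1 -> p3)), w0
2. <><>~(~p1 -> p3), w0
3. ~<>~(~p1 -> p3), w0
4. ~p1 -> p3, w0
5. p3, w0
6. <>~(~p1 -> p3), w1
7. ~p1 -> p3, w1
8. p3, w1
9. ~(~p1 -> p3), w2
10. ~p1, w2
11. ~p3, w2
Accessibility: w0Rw0, w0Rw1, w1Rw0, w1Rw1, w1Rw2, w2Rw1, w2Rw2
The negation has an open branch (countermodel exists).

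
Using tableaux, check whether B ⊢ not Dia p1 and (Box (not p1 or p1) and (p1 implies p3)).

Tableau for the negation not (not Dia p1 and (Box (not p1 or p1) and (p1 implies p3))):
1. not (not Dia p1 and (Box (not p1 or p1) and (p1 implies p3))), w0
2. not (Box (not p1 or p1) and (p1 implies p3)), w0
3. not (p1 implies p3), w0
4. p1, w0
5. not p3, w0
Accessibility: w0Rw0
The negation has an open branch (countermodel exists).

Invalid (countermodel exists)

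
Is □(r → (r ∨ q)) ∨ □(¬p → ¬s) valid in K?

Valid

Tableau for the negation ¬(□(r → (r ∨ q)) ∨ □(¬p → ¬s)):
1. ¬(□(r → (r ∨ q)) ∨ □(¬p → ¬s)), 0
2. ¬□(r → (r ∨ q)), 0
3. ¬□(¬p → ¬s), 0
4. ¬(r → (r ∨ q)), 1
5. r, 1
6. ¬(r ∨ q), 1
7. ¬r, 1
8. ¬q, 1
Accessibility: 0R1
Branch closes: r and ¬r both at 1.
Every branch of the negation's tableau closes; the branch above is one of them.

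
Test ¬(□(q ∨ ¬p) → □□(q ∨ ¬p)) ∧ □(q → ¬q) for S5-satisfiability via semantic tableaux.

1. ¬(□(q ∨ ¬p) → □□(q ∨ ¬p)) ∧ □(q → ¬q), w0
2. ¬(□(q ∨ ¬p) → □□(q ∨ ¬p)), w0
3. □(q → ¬q), w0
4. □(q ∨ ¬p), w0
5. ¬□□(q ∨ ¬p), w0
6. q → ¬q, w0
7. q ∨ ¬p, w0
8. ¬q, w0
9. ¬p, w0
10. ¬□(q ∨ ¬p), w1
11. q → ¬q, w1
12. q ∨ ¬p, w1
13. ¬q, w1
14. ¬p, w1
15. ¬(q ∨ ¬p), w2
16. ¬q, w2
17. p, w2
18. q → ¬q, w2
19. q ∨ ¬p, w2
20. ¬p, w2
Accessibility: w0Rw0, w0Rw1, w0Rw2, w1Rw0, w1Rw1, w1Rw2, w2Rw0, w2Rw1, w2Rw2
Branch closes: p and ¬p both at w2.
All branches of the tableau close; one closing branch shown above.

Unsatisfiable (every branch closes)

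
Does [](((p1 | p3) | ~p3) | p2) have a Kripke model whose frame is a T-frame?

1. [](((p1 | p3) | ~p3) | p2), w0
2. ((p1 | p3) | ~p3) | p2, w0   [[]-rule on 1 via w0Rw0]
3. p2, w0   [|-rule on 2 (branches; this branch)]
Accessibility: w0Rw0

Yes, satisfiable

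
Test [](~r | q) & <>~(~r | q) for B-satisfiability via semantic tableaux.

No, unsatisfiable

1. [](~r | q) & <>~(~r | q), w0
2. [](~r | q), w0
3. <>~(~r | q), w0
4. ~r | q, w0
5. q, w0
6. ~(~r | q), w1
7. r, w1
8. ~q, w1
9. ~r | q, w1
10. q, w1
Accessibility: w0Rw0, w0Rw1, w1Rw0, w1Rw1
Branch closes: q and ~q both at w1.
(One branch shown.) All branches close.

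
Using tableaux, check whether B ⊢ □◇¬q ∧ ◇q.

Invalid (countermodel exists)

Tableau for the negation ¬(□◇¬q ∧ ◇q):
1. ¬(□◇¬q ∧ ◇q), 0
2. ¬◇q, 0
3. ¬q, 0
Accessibility: 0R0
The negation has an open branch (countermodel exists).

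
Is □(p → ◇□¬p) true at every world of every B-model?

Tableau for the negation ¬□(p → ◇□¬p):
1. ¬□(p → ◇□¬p), 0
2. ¬(p → ◇□¬p), 1
3. p, 1
4. ¬◇□¬p, 1
5. ¬□¬p, 0
6. ¬□¬p, 1
7. p, 2
8. p, 3
9. ¬□¬p, 3
10. p, 4
Accessibility: 0R0, 0R1, 0R2, 1R0, 1R1, 1R3, 2R0, 2R2, 3R1, 3R3, 3R4, 4R3, 4R4
The negation has an open branch (countermodel exists).

Invalid (countermodel exists)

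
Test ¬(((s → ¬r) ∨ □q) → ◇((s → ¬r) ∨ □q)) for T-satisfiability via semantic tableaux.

No, unsatisfiable

1. ¬(((s → ¬r) ∨ □q) → ◇((s → ¬r) ∨ □q)), u
2. (s → ¬r) ∨ □q, u
3. ¬◇((s → ¬r) ∨ □q), u
4. ¬((s → ¬r) ∨ □q), u
5. ¬(s → ¬r), u
6. ¬□q, u
7. s, u
8. r, u
9. □q, u
10. q, u
11. ¬q, v
12. ¬((s → ¬r) ∨ □q), v
13. ¬(s → ¬r), v
14. ¬□q, v
15. s, v
16. r, v
17. q, v
Accessibility: uRu, uRv, vRv
Branch closes: q and ¬q both at v.
Every branch closes; the branch above is one of them.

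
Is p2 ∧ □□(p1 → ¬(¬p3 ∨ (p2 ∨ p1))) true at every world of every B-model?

Invalid (countermodel exists)

Tableau for the negation ¬(p2 ∧ □□(p1 → ¬(¬p3 ∨ (p2 ∨ p1)))):
1. ¬(p2 ∧ □□(p1 → ¬(¬p3 ∨ (p2 ∨ p1)))), 0
2. ¬□□(p1 → ¬(¬p3 ∨ (p2 ∨ p1))), 0   [¬∧-rule on 1 (branches; this branch)]
3. ¬□(p1 → ¬(¬p3 ∨ (p2 ∨ p1))), 1   [¬□-rule on 2: fresh world 1, 0R1]
4. ¬(p1 → ¬(¬p3 ∨ (p2 ∨ p1))), 2   [¬□-rule on 3: fresh world 2, 1R2]
5. p1, 2   [¬→-rule on 4]
6. ¬p3 ∨ (p2 ∨ p1), 2   [¬→-rule on 4]
7. p2 ∨ p1, 2   [∨-rule on 6 (branches; this branch)]
Accessibility: 0R0, 0R1, 1R0, 1R1, 1R2, 2R1, 2R2
The negation has an open branch (countermodel exists).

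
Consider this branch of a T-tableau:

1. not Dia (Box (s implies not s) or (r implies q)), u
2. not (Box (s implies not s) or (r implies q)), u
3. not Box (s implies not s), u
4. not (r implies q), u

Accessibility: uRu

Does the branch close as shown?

There is no literal clash: for every atom and world, at most one sign appears.

No, open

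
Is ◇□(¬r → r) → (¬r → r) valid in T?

No, not valid

Tableau for the negation ¬(◇□(¬r → r) → (¬r → r)):
1. ¬(◇□(¬r → r) → (¬r → r)), u
2. ◇□(¬r → r), u
3. ¬(¬r → r), u
4. ¬r, u
5. □(¬r → r), v
6. ¬r → r, v
7. r, v
Accessibility: uRu, uRv, vRv
The negation has an open branch (countermodel exists).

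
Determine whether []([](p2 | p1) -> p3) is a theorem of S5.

Not valid

Tableau for the negation ~[]([](p2 | p1) -> p3):
1. ~[]([](p2 | p1) -> p3), w0
2. ~([](p2 | p1) -> p3), w1
3. [](p2 | p1), w1
4. ~p3, w1
5. p2 | p1, w0
6. p2 | p1, w1
7. p1, w0
8. p1, w1
Accessibility: w0Rw0, w0Rw1, w1Rw0, w1Rw1
The negation has an open branch (countermodel exists).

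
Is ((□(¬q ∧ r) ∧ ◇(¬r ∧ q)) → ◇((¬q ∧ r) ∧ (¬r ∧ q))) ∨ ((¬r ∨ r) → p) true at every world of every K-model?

Valid in K

Tableau for the negation ¬(((□(¬q ∧ r) ∧ ◇(¬r ∧ q)) → ◇((¬q ∧ r) ∧ (¬r ∧ q))) ∨ ((¬r ∨ r) → p)):
1. ¬(((□(¬q ∧ r) ∧ ◇(¬r ∧ q)) → ◇((¬q ∧ r) ∧ (¬r ∧ q))) ∨ ((¬r ∨ r) → p)), 0
2. ¬((□(¬q ∧ r) ∧ ◇(¬r ∧ q)) → ◇((¬q ∧ r) ∧ (¬r ∧ q))), 0
3. ¬((¬r ∨ r) → p), 0
4. □(¬q ∧ r) ∧ ◇(¬r ∧ q), 0
5. ¬◇((¬q ∧ r) ∧ (¬r ∧ q)), 0
6. ¬r ∨ r, 0
7. ¬p, 0
8. □(¬q ∧ r), 0
9. ◇(¬r ∧ q), 0
10. r, 0
11. ¬r ∧ q, 1
12. ¬r, 1
13. q, 1
14. ¬((¬q ∧ r) ∧ (¬r ∧ q)), 1
15. ¬q ∧ r, 1
16. ¬q, 1
17. r, 1
Accessibility: 0R1
Branch closes: q and ¬q both at 1.
Every branch of the negation's tableau closes; the branch above is one of them.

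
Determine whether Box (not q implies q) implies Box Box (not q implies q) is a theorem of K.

Invalid (countermodel exists)

Tableau for the negation not (Box (not q implies q) implies Box Box (not q implies q)):
1. not (Box (not q implies q) implies Box Box (not q implies q)), 0
2. Box (not q implies q), 0
3. not Box Box (not q implies q), 0
4. not Box (not q implies q), 1
5. not q implies q, 1
6. q, 1
7. not (not q implies q), 2
8. not q, 2
Accessibility: 0R1, 1R2
The negation has an open branch (countermodel exists).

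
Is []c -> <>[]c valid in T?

Tableau for the negation ~([]c -> <>[]c):
1. ~([]c -> <>[]c), w0
2. []c, w0
3. ~<>[]c, w0
4. c, w0
5. ~[]c, w0
6. ~c, w1
7. c, w1
Accessibility: w0Rw0, w0Rw1, w1Rw1
Branch closes: c and ~c both at w1.
Every branch of the negation's tableau closes; the branch above is one of them.

Valid in T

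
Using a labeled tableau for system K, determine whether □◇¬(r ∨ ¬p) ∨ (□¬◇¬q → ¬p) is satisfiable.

1. □◇¬(r ∨ ¬p) ∨ (□¬◇¬q → ¬p), u
2. □¬◇¬q → ¬p, u
3. ¬p, u

Yes, satisfiable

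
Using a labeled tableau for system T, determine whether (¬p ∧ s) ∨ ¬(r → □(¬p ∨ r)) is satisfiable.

1. (¬p ∧ s) ∨ ¬(r → □(¬p ∨ r)), u
2. ¬(r → □(¬p ∨ r)), u   [∨-rule on 1 (branches; this branch)]
3. r, u   [¬→-rule on 2]
4. ¬□(¬p ∨ r), u   [¬→-rule on 2]
5. ¬(¬p ∨ r), v   [¬□-rule on 4: fresh world v, uRv]
6. p, v   [¬∨-rule on 5]
7. ¬r, v   [¬∨-rule on 5]
Accessibility: uRu, uRv, vRv

Yes, satisfiable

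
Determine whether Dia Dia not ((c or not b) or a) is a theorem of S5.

Invalid (countermodel exists)

Tableau for the negation not Dia Dia not ((c or not b) or a):
1. not Dia Dia not ((c or not b) or a), u
2. not Dia not ((c or not b) or a), u
3. (c or not b) or a, u
4. a, u
Accessibility: uRu
The negation has an open branch (countermodel exists).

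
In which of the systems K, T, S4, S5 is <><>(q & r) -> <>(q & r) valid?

S4, S5

S4-tableau for the negation ~(<><>(q & r) -> <>(q & r)):
1. ~(<><>(q & r) -> <>(q & r)), u
2. <><>(q & r), u
3. ~<>(q & r), u
4. ~(q & r), u
5. ~r, u
6. <>(q & r), v
7. ~(q & r), v
8. ~r, v
9. q & r, w
10. q, w
11. r, w
12. ~(q & r), w
13. ~r, w
Accessibility: uRu, uRv, uRw, vRv, vRw, wRw
Branch closes: r and ~r both at w.
Every branch closes (one shown): valid in S4, hence also in S5 (every theorem of S4 is a theorem of S5).
T-tableau for the negation ~(<><>(q & r) -> <>(q & r)):
1. ~(<><>(q & r) -> <>(q & r)), u
2. <><>(q & r), u
3. ~<>(q & r), u
4. ~(q & r), u
5. ~r, u
6. <>(q & r), v
7. ~(q & r), v
8. ~r, v
9. q & r, w
10. q, w
11. r, w
Accessibility: uRu, uRv, vRv, vRw, wRw
Complete open branch: countermodel on a T-frame, so not valid in T, nor in K (the same frame is also a K-frame).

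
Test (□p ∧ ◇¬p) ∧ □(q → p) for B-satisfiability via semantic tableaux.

1. (□p ∧ ◇¬p) ∧ □(q → p), 0
2. □p ∧ ◇¬p, 0
3. □(q → p), 0
4. □p, 0
5. ◇¬p, 0
6. q → p, 0
7. p, 0
8. ¬p, 1
9. q → p, 1
10. p, 1
Accessibility: 0R0, 0R1, 1R0, 1R1
Branch closes: p and ¬p both at 1.
(One branch shown.) All branches close.

Unsatisfiable (every branch closes)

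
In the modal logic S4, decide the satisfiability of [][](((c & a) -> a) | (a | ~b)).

Yes, satisfiable

1. [][](((c & a) -> a) | (a | ~b)), u
2. [](((c & a) -> a) | (a | ~b)), u
3. ((c & a) -> a) | (a | ~b), u
4. a | ~b, u
5. ~b, u
Accessibility: uRu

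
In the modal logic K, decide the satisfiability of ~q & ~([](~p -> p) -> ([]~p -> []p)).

1. ~q & ~([](~p -> p) -> ([]~p -> []p)), 0
2. ~q, 0
3. ~([](~p -> p) -> ([]~p -> []p)), 0
4. [](~p -> p), 0
5. ~([]~p -> []p), 0
6. []~p, 0
7. ~[]p, 0
8. ~p, 1
9. ~p -> p, 1
10. p, 1
Accessibility: 0R1
Branch closes: p and ~p both at 1.
(One branch shown.) All branches close.

Unsatisfiable (every branch closes)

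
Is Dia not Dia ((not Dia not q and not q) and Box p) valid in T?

Valid

Tableau for the negation not Dia not Dia ((not Dia not q and not q) and Box p):
1. not Dia not Dia ((not Dia not q and not q) and Box p), w0
2. Dia ((not Dia not q and not q) and Box p), w0
3. (not Dia not q and not q) and Box p, w1
4. not Dia not q and not q, w1
5. Box p, w1
6. not Dia not q, w1
7. not q, w1
8. Dia ((not Dia not q and not q) and Box p), w1
9. p, w1
10. q, w1
Accessibility: w0Rw0, w0Rw1, w1Rw1
Branch closes: q and not q both at w1.
All branches of the negation close; one closing branch shown above.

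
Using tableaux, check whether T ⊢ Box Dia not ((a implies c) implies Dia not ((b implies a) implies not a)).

No, not valid

Tableau for the negation not Box Dia not ((a implies c) implies Dia not ((b implies a) implies not a)):
1. not Box Dia not ((a implies c) implies Dia not ((b implies a) implies not a)), 0
2. not Dia not ((a implies c) implies Dia not ((b implies a) implies not a)), 1
3. (a implies c) implies Dia not ((b implies a) implies not a), 1
4. Dia not ((b implies a) implies not a), 1
5. not ((b implies a) implies not a), 2
6. b implies a, 2
7. a, 2
8. (a implies c) implies Dia not ((b implies a) implies not a), 2
9. Dia not ((b implies a) implies not a), 2
10. not ((b implies a) implies not a), 3
11. b implies a, 3
12. a, 3
Accessibility: 0R0, 0R1, 1R1, 1R2, 2R2, 2R3, 3R3
The negation has an open branch (countermodel exists).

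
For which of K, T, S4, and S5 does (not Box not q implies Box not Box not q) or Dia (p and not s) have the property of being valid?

S5

S5-tableau for the negation not ((not Box not q implies Box not Box not q) or Dia (p and not s)):
1. not ((not Box not q implies Box not Box not q) or Dia (p and not s)), w0
2. not (not Box not q implies Box not Box not q), w0
3. not Dia (p and not s), w0
4. not Box not q, w0
5. not Box not Box not q, w0
6. not (p and not s), w0
7. s, w0
8. q, w1
9. not (p and not s), w1
10. s, w1
11. Box not q, w2
12. not (p and not s), w2
13. not q, w0
14. not q, w1
Accessibility: w0Rw0, w0Rw1, w0Rw2, w1Rw0, w1Rw1, w1Rw2, w2Rw0, w2Rw1, w2Rw2
Branch closes: q and not q both at w1.
Every branch closes (one shown): valid in S5.
S4-tableau for the negation not ((not Box not q implies Box not Box not q) or Dia (p and not s)):
1. not ((not Box not q implies Box not Box not q) or Dia (p and not s)), w0
2. not (not Box not q implies Box not Box not q), w0
3. not Dia (p and not s), w0
4. not Box not q, w0
5. not Box not Box not q, w0
6. not (p and not s), w0
7. s, w0
8. q, w1
9. not (p and not s), w1
10. s, w1
11. Box not q, w2
12. not (p and not s), w2
13. not q, w2
14. s, w2
Accessibility: w0Rw0, w0Rw1, w0Rw2, w1Rw1, w2Rw2
Complete open branch: countermodel on an S4-frame, so not valid in S4, nor in K, T (the same frame is also a K-frame and a T-frame).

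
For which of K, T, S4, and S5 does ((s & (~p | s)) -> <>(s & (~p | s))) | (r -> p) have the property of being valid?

T, S4, S5

T-tableau for the negation ~(((s & (~p | s)) -> <>(s & (~p | s))) | (r -> p)):
1. ~(((s & (~p | s)) -> <>(s & (~p | s))) | (r -> p)), w0
2. ~((s & (~p | s)) -> <>(s & (~p | s))), w0   [~|-rule on 1]
3. ~(r -> p), w0   [~|-rule on 1]
4. s & (~p | s), w0   [~->-rule on 2]
5. ~<>(s & (~p | s)), w0   [~->-rule on 2]
6. r, w0   [~->-rule on 3]
7. ~p, w0   [~->-rule on 3]
8. s, w0   [&-rule on 4]
9. ~p | s, w0   [&-rule on 4]
10. ~(s & (~p | s)), w0   [~<>-rule on 5 via w0Rw0]
11. ~(~p | s), w0   [~&-rule on 10 (branches; this branch)]
12. p, w0   [~|-rule on 11]
13. ~s, w0   [~|-rule on 11]
Accessibility: w0Rw0
Branch closes: p and ~p both at w0.
Every branch closes (one shown): valid in T, hence also in S4, S5 (every theorem of T is a theorem of S4 and S5).
K-tableau for the negation ~(((s & (~p | s)) -> <>(s & (~p | s))) | (r -> p)):
1. ~(((s & (~p | s)) -> <>(s & (~p | s))) | (r -> p)), w0
2. ~((s & (~p | s)) -> <>(s & (~p | s))), w0   [~|-rule on 1]
3. ~(r -> p), w0   [~|-rule on 1]
4. s & (~p | s), w0   [~->-rule on 2]
5. ~<>(s & (~p | s)), w0   [~->-rule on 2]
6. r, w0   [~->-rule on 3]
7. ~p, w0   [~->-rule on 3]
8. s, w0   [&-rule on 4]
9. ~p | s, w0   [&-rule on 4]
Complete open branch: countermodel on a K-frame, so not valid in K.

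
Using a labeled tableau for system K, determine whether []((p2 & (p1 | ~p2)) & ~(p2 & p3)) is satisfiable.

Satisfiable (open branch found)

1. []((p2 & (p1 | ~p2)) & ~(p2 & p3)), u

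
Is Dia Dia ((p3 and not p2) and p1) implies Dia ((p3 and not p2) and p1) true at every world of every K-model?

Tableau for the negation not (Dia Dia ((p3 and not p2) and p1) implies Dia ((p3 and not p2) and p1)):
1. not (Dia Dia ((p3 and not p2) and p1) implies Dia ((p3 and not p2) and p1)), w0
2. Dia Dia ((p3 and not p2) and p1), w0
3. not Dia ((p3 and not p2) and p1), w0
4. Dia ((p3 and not p2) and p1), w1
5. not ((p3 and not p2) and p1), w1
6. not p1, w1
7. (p3 and not p2) and p1, w2
8. p3 and not p2, w2
9. p1, w2
10. p3, w2
11. not p2, w2
Accessibility: w0Rw1, w1Rw2
The negation has an open branch (countermodel exists).

Not valid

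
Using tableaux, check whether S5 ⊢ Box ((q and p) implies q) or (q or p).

Yes, valid

Tableau for the negation not (Box ((q and p) implies q) or (q or p)):
1. not (Box ((q and p) implies q) or (q or p)), w0
2. not Box ((q and p) implies q), w0
3. not (q or p), w0
4. not q, w0
5. not p, w0
6. not ((q and p) implies q), w1
7. q and p, w1
8. not q, w1
9. q, w1
10. p, w1
Accessibility: w0Rw0, w0Rw1, w1Rw0, w1Rw1
Branch closes: q and not q both at w1.
Every branch of the negation's tableau closes; the branch above is one of them.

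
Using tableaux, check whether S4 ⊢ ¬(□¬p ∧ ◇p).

Tableau for the negation □¬p ∧ ◇p:
1. □¬p ∧ ◇p, w0
2. □¬p, w0
3. ◇p, w0
4. ¬p, w0
5. p, w1
6. ¬p, w1
Accessibility: w0Rw0, w0Rw1, w1Rw1
Branch closes: p and ¬p both at w1.
Every branch of the negation's tableau closes; the branch above is one of them.

Valid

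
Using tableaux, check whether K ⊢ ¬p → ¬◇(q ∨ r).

Tableau for the negation ¬(¬p → ¬◇(q ∨ r)):
1. ¬(¬p → ¬◇(q ∨ r)), u
2. ¬p, u
3. ◇(q ∨ r), u
4. q ∨ r, v
5. r, v
Accessibility: uRv
The negation has an open branch (countermodel exists).

Invalid (countermodel exists)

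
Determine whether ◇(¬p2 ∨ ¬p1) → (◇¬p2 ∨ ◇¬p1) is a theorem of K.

Tableau for the negation ¬(◇(¬p2 ∨ ¬p1) → (◇¬p2 ∨ ◇¬p1)):
1. ¬(◇(¬p2 ∨ ¬p1) → (◇¬p2 ∨ ◇¬p1)), w0
2. ◇(¬p2 ∨ ¬p1), w0
3. ¬(◇¬p2 ∨ ◇¬p1), w0
4. ¬◇¬p2, w0
5. ¬◇¬p1, w0
6. ¬p2 ∨ ¬p1, w1
7. p2, w1
8. p1, w1
9. ¬p1, w1
Accessibility: w0Rw1
Branch closes: p1 and ¬p1 both at w1.
Every branch of the negation's tableau closes; the branch above is one of them.

Valid in K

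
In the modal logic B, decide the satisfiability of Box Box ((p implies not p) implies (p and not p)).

Satisfiable (open branch found)

1. Box Box ((p implies not p) implies (p and not p)), w0
2. Box ((p implies not p) implies (p and not p)), w0
3. (p implies not p) implies (p and not p), w0
4. not (p implies not p), w0
5. p, w0
Accessibility: w0Rw0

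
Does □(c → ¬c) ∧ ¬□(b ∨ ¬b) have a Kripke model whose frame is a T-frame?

Unsatisfiable

1. □(c → ¬c) ∧ ¬□(b ∨ ¬b), w0
2. □(c → ¬c), w0
3. ¬□(b ∨ ¬b), w0
4. c → ¬c, w0
5. ¬c, w0
6. ¬(b ∨ ¬b), w1
7. ¬b, w1
8. b, w1
Accessibility: w0Rw0, w0Rw1, w1Rw1
Branch closes: b and ¬b both at w1.
(One branch shown.) All branches close.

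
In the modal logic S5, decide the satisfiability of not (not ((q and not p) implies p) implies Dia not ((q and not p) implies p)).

Unsatisfiable (every branch closes)

1. not (not ((q and not p) implies p) implies Dia not ((q and not p) implies p)), 0
2. not ((q and not p) implies p), 0
3. not Dia not ((q and not p) implies p), 0
4. q and not p, 0
5. not p, 0
6. q, 0
7. (q and not p) implies p, 0
8. not (q and not p), 0
9. p, 0
Accessibility: 0R0
Branch closes: p and not p both at 0.
(One branch shown.) All branches close.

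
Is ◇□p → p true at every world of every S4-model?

Tableau for the negation ¬(◇□p → p):
1. ¬(◇□p → p), 0
2. ◇□p, 0
3. ¬p, 0
4. □p, 1
5. p, 1
Accessibility: 0R0, 0R1, 1R1
The negation has an open branch (countermodel exists).

No, not valid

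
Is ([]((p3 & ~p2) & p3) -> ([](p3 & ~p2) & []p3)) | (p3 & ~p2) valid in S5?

Yes, valid

Tableau for the negation ~(([]((p3 & ~p2) & p3) -> ([](p3 & ~p2) & []p3)) | (p3 & ~p2)):
1. ~(([]((p3 & ~p2) & p3) -> ([](p3 & ~p2) & []p3)) | (p3 & ~p2)), 0
2. ~([]((p3 & ~p2) & p3) -> ([](p3 & ~p2) & []p3)), 0   [~|-rule on 1]
3. ~(p3 & ~p2), 0   [~|-rule on 1]
4. []((p3 & ~p2) & p3), 0   [~->-rule on 2]
5. ~([](p3 & ~p2) & []p3), 0   [~->-rule on 2]
6. (p3 & ~p2) & p3, 0   [[]-rule on 4 via 0R0]
7. p3 & ~p2, 0   [&-rule on 6]
8. p3, 0   [&-rule on 6]
9. ~p2, 0   [&-rule on 7]
10. p2, 0   [~&-rule on 3 (branches; this branch)]
Accessibility: 0R0
Branch closes: p2 and ~p2 both at 0.
Every branch of the negation's tableau closes; the branch above is one of them.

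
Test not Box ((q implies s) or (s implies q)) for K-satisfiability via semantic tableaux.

No, unsatisfiable

1. not Box ((q implies s) or (s implies q)), u
2. not ((q implies s) or (s implies q)), v
3. not (q implies s), v
4. not (s implies q), v
5. q, v
6. not s, v
7. s, v
8. not q, v
Accessibility: uRv
Branch closes: s and not s both at v.
All branches of the tableau close; one closing branch shown above.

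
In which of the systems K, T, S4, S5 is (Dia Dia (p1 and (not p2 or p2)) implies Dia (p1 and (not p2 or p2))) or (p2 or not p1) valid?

T, S4, S5

K-tableau for the negation not ((Dia Dia (p1 and (not p2 or p2)) implies Dia (p1 and (not p2 or p2))) or (p2 or not p1)):
1. not ((Dia Dia (p1 and (not p2 or p2)) implies Dia (p1 and (not p2 or p2))) or (p2 or not p1)), 0
2. not (Dia Dia (p1 and (not p2 or p2)) implies Dia (p1 and (not p2 or p2))), 0
3. not (p2 or not p1), 0
4. Dia Dia (p1 and (not p2 or p2)), 0
5. not Dia (p1 and (not p2 or p2)), 0
6. not p2, 0
7. p1, 0
8. Dia (p1 and (not p2 or p2)), 1
9. not (p1 and (not p2 or p2)), 1
10. not p1, 1
11. p1 and (not p2 or p2), 2
12. p1, 2
13. not p2 or p2, 2
14. p2, 2
Accessibility: 0R1, 1R2
Complete open branch: countermodel on a K-frame, so not valid in K.
T-tableau for the negation not ((Dia Dia (p1 and (not p2 or p2)) implies Dia (p1 and (not p2 or p2))) or (p2 or not p1)):
1. not ((Dia Dia (p1 and (not p2 or p2)) implies Dia (p1 and (not p2 or p2))) or (p2 or not p1)), 0
2. not (Dia Dia (p1 and (not p2 or p2)) implies Dia (p1 and (not p2 or p2))), 0
3. not (p2 or not p1), 0
4. Dia Dia (p1 and (not p2 or p2)), 0
5. not Dia (p1 and (not p2 or p2)), 0
6. not p2, 0
7. p1, 0
8. not (p1 and (not p2 or p2)), 0
9. not (not p2 or p2), 0
10. p2, 0
Accessibility: 0R0
Branch closes: p2 and not p2 both at 0.
Every branch closes (one shown): valid in T, hence also in S4, S5 (every theorem of T is a theorem of S4 and S5).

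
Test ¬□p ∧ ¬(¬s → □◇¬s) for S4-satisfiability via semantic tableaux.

Yes, satisfiable

1. ¬□p ∧ ¬(¬s → □◇¬s), u
2. ¬□p, u
3. ¬(¬s → □◇¬s), u
4. ¬s, u
5. ¬□◇¬s, u
6. ¬p, v
7. ¬◇¬s, w
8. s, w
Accessibility: uRu, uRv, uRw, vRv, wRw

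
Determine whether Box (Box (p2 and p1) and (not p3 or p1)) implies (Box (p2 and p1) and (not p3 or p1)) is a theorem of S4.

Tableau for the negation not (Box (Box (p2 and p1) and (not p3 or p1)) implies (Box (p2 and p1) and (not p3 or p1))):
1. not (Box (Box (p2 and p1) and (not p3 or p1)) implies (Box (p2 and p1) and (not p3 or p1))), u
2. Box (Box (p2 and p1) and (not p3 or p1)), u
3. not (Box (p2 and p1) and (not p3 or p1)), u
4. Box (p2 and p1) and (not p3 or p1), u
5. Box (p2 and p1), u
6. not p3 or p1, u
7. p2 and p1, u
8. p2, u
9. p1, u
10. not Box (p2 and p1), u
11. not (p2 and p1), v
12. Box (p2 and p1) and (not p3 or p1), v
13. Box (p2 and p1), v
14. not p3 or p1, v
15. p2 and p1, v
16. p2, v
17. p1, v
18. not p1, v
Accessibility: uRu, uRv, vRv
Branch closes: p1 and not p1 both at v.
Every branch of the negation's tableau closes; the branch above is one of them.

Yes, valid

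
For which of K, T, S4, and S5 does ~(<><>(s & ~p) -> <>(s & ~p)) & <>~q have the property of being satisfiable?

T-tableau for the formula:
1. ~(<><>(s & ~p) -> <>(s & ~p)) & <>~q, 0
2. ~(<><>(s & ~p) -> <>(s & ~p)), 0   [&-rule on 1]
3. <>~q, 0   [&-rule on 1]
4. <><>(s & ~p), 0   [~->-rule on 2]
5. ~<>(s & ~p), 0   [~->-rule on 2]
6. ~(s & ~p), 0   [~<>-rule on 5 via 0R0]
7. p, 0   [~&-rule on 6 (branches; this branch)]
8. ~q, 1   [<>-rule on 3: fresh world 1, 0R1]
9. ~(s & ~p), 1   [~<>-rule on 5 via 0R1]
10. p, 1   [~&-rule on 9 (branches; this branch)]
11. <>(s & ~p), 2   [<>-rule on 4: fresh world 2, 0R2]
12. ~(s & ~p), 2   [~<>-rule on 5 via 0R2]
13. p, 2   [~&-rule on 12 (branches; this branch)]
14. s & ~p, 3   [<>-rule on 11: fresh world 3, 2R3]
15. s, 3   [&-rule on 14]
16. ~p, 3   [&-rule on 14]
Accessibility: 0R0, 0R1, 0R2, 1R1, 2R2, 2R3, 3R3
Complete open branch: satisfiable in T, hence also in K (this T-model is also a K-model).
S4-tableau for the formula:
1. ~(<><>(s & ~p) -> <>(s & ~p)) & <>~q, 0
2. ~(<><>(s & ~p) -> <>(s & ~p)), 0   [&-rule on 1]
3. <>~q, 0   [&-rule on 1]
4. <><>(s & ~p), 0   [~->-rule on 2]
5. ~<>(s & ~p), 0   [~->-rule on 2]
6. ~(s & ~p), 0   [~<>-rule on 5 via 0R0]
7. p, 0   [~&-rule on 6 (branches; this branch)]
8. ~q, 1   [<>-rule on 3: fresh world 1, 0R1]
9. ~(s & ~p), 1   [~<>-rule on 5 via 0R1]
10. p, 1   [~&-rule on 9 (branches; this branch)]
11. <>(s & ~p), 2   [<>-rule on 4: fresh world 2, 0R2]
12. ~(s & ~p), 2   [~<>-rule on 5 via 0R2]
13. p, 2   [~&-rule on 12 (branches; this branch)]
14. s & ~p, 3   [<>-rule on 11: fresh world 3, 2R3]
15. s, 3   [&-rule on 14]
16. ~p, 3   [&-rule on 14]
17. ~(s & ~p), 3   [~<>-rule on 5 via 0R3]
18. p, 3   [~&-rule on 17 (branches; this branch)]
Accessibility: 0R0, 0R1, 0R2, 0R3, 1R1, 2R2, 2R3, 3R3
Branch closes: p and ~p both at 3.
Every branch closes (one shown): unsatisfiable in S4, hence also in S5 (every S5-frame is an S4-frame).

K, T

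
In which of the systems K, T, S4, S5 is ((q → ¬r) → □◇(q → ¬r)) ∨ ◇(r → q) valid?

K-tableau for the negation ¬(((q → ¬r) → □◇(q → ¬r)) ∨ ◇(r → q)):
1. ¬(((q → ¬r) → □◇(q → ¬r)) ∨ ◇(r → q)), u
2. ¬((q → ¬r) → □◇(q → ¬r)), u
3. ¬◇(r → q), u
4. q → ¬r, u
5. ¬□◇(q → ¬r), u
6. ¬r, u
7. ¬◇(q → ¬r), v
8. ¬(r → q), v
9. r, v
10. ¬q, v
Accessibility: uRv
Complete open branch: countermodel on a K-frame, so not valid in K.
T-tableau for the negation ¬(((q → ¬r) → □◇(q → ¬r)) ∨ ◇(r → q)):
1. ¬(((q → ¬r) → □◇(q → ¬r)) ∨ ◇(r → q)), u
2. ¬((q → ¬r) → □◇(q → ¬r)), u
3. ¬◇(r → q), u
4. q → ¬r, u
5. ¬□◇(q → ¬r), u
6. ¬(r → q), u
7. r, u
8. ¬q, u
9. ¬◇(q → ¬r), v
10. ¬(r → q), v
11. r, v
12. ¬q, v
13. ¬(q → ¬r), v
14. q, v
Accessibility: uRu, uRv, vRv
Branch closes: q and ¬q both at v.
Every branch closes (one shown): valid in T, hence also in S4, S5 (every theorem of T is a theorem of S4 and S5).

T, S4, S5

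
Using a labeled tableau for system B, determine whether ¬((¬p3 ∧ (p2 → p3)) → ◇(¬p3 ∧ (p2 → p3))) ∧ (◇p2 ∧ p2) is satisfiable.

Unsatisfiable (every branch closes)

1. ¬((¬p3 ∧ (p2 → p3)) → ◇(¬p3 ∧ (p2 → p3))) ∧ (◇p2 ∧ p2), u
2. ¬((¬p3 ∧ (p2 → p3)) → ◇(¬p3 ∧ (p2 → p3))), u
3. ◇p2 ∧ p2, u
4. ¬p3 ∧ (p2 → p3), u
5. ¬◇(¬p3 ∧ (p2 → p3)), u
6. ◇p2, u
7. p2, u
8. ¬p3, u
9. p2 → p3, u
10. ¬(¬p3 ∧ (p2 → p3)), u
11. p3, u
Accessibility: uRu
Branch closes: p3 and ¬p3 both at u.
All branches of the tableau close; one closing branch shown above.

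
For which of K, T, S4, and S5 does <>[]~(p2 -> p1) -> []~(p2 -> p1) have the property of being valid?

S4-tableau for the negation ~(<>[]~(p2 -> p1) -> []~(p2 -> p1)):
1. ~(<>[]~(p2 -> p1) -> []~(p2 -> p1)), w0
2. <>[]~(p2 -> p1), w0
3. ~[]~(p2 -> p1), w0
4. []~(p2 -> p1), w1
5. ~(p2 -> p1), w1
6. p2, w1
7. ~p1, w1
8. p2 -> p1, w2
9. p1, w2
Accessibility: w0Rw0, w0Rw1, w0Rw2, w1Rw1, w2Rw2
Complete open branch: countermodel on an S4-frame, so not valid in S4, nor in K, T (the same frame is also a K-frame and a T-frame).
S5-tableau for the negation ~(<>[]~(p2 -> p1) -> []~(p2 -> p1)):
1. ~(<>[]~(p2 -> p1) -> []~(p2 -> p1)), w0
2. <>[]~(p2 -> p1), w0
3. ~[]~(p2 -> p1), w0
4. []~(p2 -> p1), w1
5. ~(p2 -> p1), w0
6. p2, w0
7. ~p1, w0
8. ~(p2 -> p1), w1
9. p2, w1
10. ~p1, w1
11. p2 -> p1, w2
12. ~(p2 -> p1), w2
13. p2, w2
14. ~p1, w2
15. p1, w2
Accessibility: w0Rw0, w0Rw1, w0Rw2, w1Rw0, w1Rw1, w1Rw2, w2Rw0, w2Rw1, w2Rw2
Branch closes: p1 and ~p1 both at w2.
Every branch closes (one shown): valid in S5.

S5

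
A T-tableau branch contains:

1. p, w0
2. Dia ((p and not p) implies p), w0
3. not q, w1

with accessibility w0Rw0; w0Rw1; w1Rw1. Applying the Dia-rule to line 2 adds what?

a fresh world w2 with w0Rw2, and (p and not p) implies p at w2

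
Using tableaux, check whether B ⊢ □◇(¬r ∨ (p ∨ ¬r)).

No, not valid

Tableau for the negation ¬□◇(¬r ∨ (p ∨ ¬r)):
1. ¬□◇(¬r ∨ (p ∨ ¬r)), u
2. ¬◇(¬r ∨ (p ∨ ¬r)), v
3. ¬(¬r ∨ (p ∨ ¬r)), u
4. r, u
5. ¬(p ∨ ¬r), u
6. ¬p, u
7. ¬(¬r ∨ (p ∨ ¬r)), v
8. r, v
9. ¬(p ∨ ¬r), v
10. ¬p, v
Accessibility: uRu, uRv, vRu, vRv
The negation has an open branch (countermodel exists).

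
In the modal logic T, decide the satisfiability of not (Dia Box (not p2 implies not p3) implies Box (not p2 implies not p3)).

Yes, satisfiable

1. not (Dia Box (not p2 implies not p3) implies Box (not p2 implies not p3)), 0
2. Dia Box (not p2 implies not p3), 0
3. not Box (not p2 implies not p3), 0
4. Box (not p2 implies not p3), 1
5. not p2 implies not p3, 1
6. not p3, 1
7. not (not p2 implies not p3), 2
8. not p2, 2
9. p3, 2
Accessibility: 0R0, 0R1, 0R2, 1R1, 2R2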